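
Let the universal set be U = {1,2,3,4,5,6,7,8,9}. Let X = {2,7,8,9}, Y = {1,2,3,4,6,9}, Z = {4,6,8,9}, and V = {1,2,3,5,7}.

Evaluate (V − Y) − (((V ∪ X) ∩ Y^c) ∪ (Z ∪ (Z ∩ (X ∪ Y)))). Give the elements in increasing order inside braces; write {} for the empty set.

{}

V − Y = {5,7}
V ∪ X = {1,2,3,5,7,8,9}
Y^c = {5,7,8}
(V ∪ X) ∩ Y^c = {5,7,8}
X ∪ Y = {1,2,3,4,6,7,8,9}
Z ∩ (X ∪ Y) = {4,6,8,9}
Z ∪ (Z ∩ (X ∪ Y)) = {4,6,8,9}
((V ∪ X) ∩ Y^c) ∪ (Z ∪ (Z ∩ (X ∪ Y))) = {4,5,6,7,8,9}
(V − Y) − (((V ∪ X) ∩ Y^c) ∪ (Z ∪ (Z ∩ (X ∪ Y)))) = {}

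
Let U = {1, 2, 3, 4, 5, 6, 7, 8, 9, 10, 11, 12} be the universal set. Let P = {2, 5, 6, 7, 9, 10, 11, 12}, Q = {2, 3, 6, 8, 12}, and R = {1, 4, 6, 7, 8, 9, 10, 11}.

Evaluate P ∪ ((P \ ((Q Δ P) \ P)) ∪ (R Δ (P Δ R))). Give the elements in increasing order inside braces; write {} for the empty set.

Q Δ P = {3, 5, 7, 8, 9, 10, 11}
(Q Δ P) \ P = {3, 8}
P \ ((Q Δ P) \ P) = {2, 5, 6, 7, 9, 10, 11, 12}
P Δ R = {1, 2, 4, 5, 8, 12}
R Δ (P Δ R) = {2, 5, 6, 7, 9, 10, 11, 12}
(P \ ((Q Δ P) \ P)) ∪ (R Δ (P Δ R)) = {2, 5, 6, 7, 9, 10, 11, 12}
P ∪ ((P \ ((Q Δ P) \ P)) ∪ (R Δ (P Δ R))) = {2, 5, 6, 7, 9, 10, 11, 12}

{2, 5, 6, 7, 9, 10, 11, 12}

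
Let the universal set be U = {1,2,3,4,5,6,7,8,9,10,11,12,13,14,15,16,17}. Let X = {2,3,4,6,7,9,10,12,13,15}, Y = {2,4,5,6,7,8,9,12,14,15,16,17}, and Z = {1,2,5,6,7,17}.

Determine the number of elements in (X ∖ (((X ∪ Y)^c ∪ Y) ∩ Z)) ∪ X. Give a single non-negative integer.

10

X ∪ Y = {2,3,4,5,6,7,8,9,10,12,13,14,15,16,17}
(X ∪ Y)^c = {1,11}
(X ∪ Y)^c ∪ Y = {1,2,4,5,6,7,8,9,11,12,14,15,16,17}
((X ∪ Y)^c ∪ Y) ∩ Z = {1,2,5,6,7,17}
X ∖ (((X ∪ Y)^c ∪ Y) ∩ Z) = {3,4,9,10,12,13,15}
(X ∖ (((X ∪ Y)^c ∪ Y) ∩ Z)) ∪ X = {2,3,4,6,7,9,10,12,13,15}
|(X ∖ (((X ∪ Y)^c ∪ Y) ∩ Z)) ∪ X| = 10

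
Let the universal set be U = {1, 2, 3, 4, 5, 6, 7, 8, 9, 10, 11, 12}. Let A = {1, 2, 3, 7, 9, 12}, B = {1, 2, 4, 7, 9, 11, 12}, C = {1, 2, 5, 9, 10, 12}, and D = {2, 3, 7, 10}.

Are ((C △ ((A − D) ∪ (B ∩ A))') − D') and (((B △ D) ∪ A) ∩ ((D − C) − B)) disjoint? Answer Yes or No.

A − D = {1, 9, 12}
B ∩ A = {1, 2, 7, 9, 12}
(A − D) ∪ (B ∩ A) = {1, 2, 7, 9, 12}
((A − D) ∪ (B ∩ A))' = {3, 4, 5, 6, 8, 10, 11}
C △ ((A − D) ∪ (B ∩ A))' = {1, 2, 3, 4, 6, 8, 9, 11, 12}
D' = {1, 4, 5, 6, 8, 9, 11, 12}
(C △ ((A − D) ∪ (B ∩ A))') − D' = {2, 3}
B △ D = {1, 3, 4, 9, 10, 11, 12}
(B △ D) ∪ A = {1, 2, 3, 4, 7, 9, 10, 11, 12}
D − C = {3, 7}
(D − C) − B = {3}
((B △ D) ∪ A) ∩ ((D − C) − B) = {3}
3 lies in both, so they are not disjoint.

No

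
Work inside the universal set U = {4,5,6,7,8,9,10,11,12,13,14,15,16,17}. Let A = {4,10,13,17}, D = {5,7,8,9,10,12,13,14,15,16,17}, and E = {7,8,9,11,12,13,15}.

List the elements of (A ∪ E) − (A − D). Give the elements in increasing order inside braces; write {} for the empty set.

A ∪ E = {4,7,8,9,10,11,12,13,15,17}
A − D = {4}
(A ∪ E) − (A − D) = {7,8,9,10,11,12,13,15,17}

{7,8,9,10,11,12,13,15,17}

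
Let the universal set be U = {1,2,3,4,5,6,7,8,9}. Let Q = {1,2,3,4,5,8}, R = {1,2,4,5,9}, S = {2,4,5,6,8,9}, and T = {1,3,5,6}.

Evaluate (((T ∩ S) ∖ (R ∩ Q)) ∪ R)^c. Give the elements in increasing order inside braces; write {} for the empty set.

{3,7,8}

T ∩ S = {5,6}
R ∩ Q = {1,2,4,5}
(T ∩ S) ∖ (R ∩ Q) = {6}
((T ∩ S) ∖ (R ∩ Q)) ∪ R = {1,2,4,5,6,9}
(((T ∩ S) ∖ (R ∩ Q)) ∪ R)^c = {3,7,8}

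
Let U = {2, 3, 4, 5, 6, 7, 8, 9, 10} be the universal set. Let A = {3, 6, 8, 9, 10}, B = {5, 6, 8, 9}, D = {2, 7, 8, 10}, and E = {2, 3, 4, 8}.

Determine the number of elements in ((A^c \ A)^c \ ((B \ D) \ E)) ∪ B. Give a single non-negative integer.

6

A^c = {2, 4, 5, 7}
A^c \ A = {2, 4, 5, 7}
(A^c \ A)^c = {3, 6, 8, 9, 10}
B \ D = {5, 6, 9}
(B \ D) \ E = {5, 6, 9}
(A^c \ A)^c \ ((B \ D) \ E) = {3, 8, 10}
((A^c \ A)^c \ ((B \ D) \ E)) ∪ B = {3, 5, 6, 8, 9, 10}
|((A^c \ A)^c \ ((B \ D) \ E)) ∪ B| = 6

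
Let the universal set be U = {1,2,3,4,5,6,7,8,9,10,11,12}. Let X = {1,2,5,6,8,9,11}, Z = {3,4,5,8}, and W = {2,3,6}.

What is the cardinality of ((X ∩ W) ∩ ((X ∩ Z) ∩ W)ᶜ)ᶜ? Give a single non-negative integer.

X ∩ W = {2,6}
X ∩ Z = {5,8}
(X ∩ Z) ∩ W = {}
((X ∩ Z) ∩ W)ᶜ = {1,2,3,4,5,6,7,8,9,10,11,12}
(X ∩ W) ∩ ((X ∩ Z) ∩ W)ᶜ = {2,6}
((X ∩ W) ∩ ((X ∩ Z) ∩ W)ᶜ)ᶜ = {1,3,4,5,7,8,9,10,11,12}
|((X ∩ W) ∩ ((X ∩ Z) ∩ W)ᶜ)ᶜ| = 10

10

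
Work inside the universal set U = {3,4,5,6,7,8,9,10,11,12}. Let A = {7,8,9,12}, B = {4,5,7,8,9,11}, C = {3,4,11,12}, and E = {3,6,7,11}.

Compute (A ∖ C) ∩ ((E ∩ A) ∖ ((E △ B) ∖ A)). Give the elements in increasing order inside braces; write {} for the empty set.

A ∖ C = {7,8,9}
E ∩ A = {7}
E △ B = {3,4,5,6,8,9}
(E △ B) ∖ A = {3,4,5,6}
(E ∩ A) ∖ ((E △ B) ∖ A) = {7}
(A ∖ C) ∩ ((E ∩ A) ∖ ((E △ B) ∖ A)) = {7}

{7}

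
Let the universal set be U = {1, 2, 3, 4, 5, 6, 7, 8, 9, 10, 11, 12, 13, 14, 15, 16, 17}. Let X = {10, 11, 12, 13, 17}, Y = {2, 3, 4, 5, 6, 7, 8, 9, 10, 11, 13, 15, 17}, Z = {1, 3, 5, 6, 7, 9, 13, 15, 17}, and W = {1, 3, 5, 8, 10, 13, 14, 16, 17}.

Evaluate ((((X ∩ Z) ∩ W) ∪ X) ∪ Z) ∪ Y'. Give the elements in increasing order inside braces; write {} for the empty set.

X ∩ Z = {13, 17}
(X ∩ Z) ∩ W = {13, 17}
((X ∩ Z) ∩ W) ∪ X = {10, 11, 12, 13, 17}
(((X ∩ Z) ∩ W) ∪ X) ∪ Z = {1, 3, 5, 6, 7, 9, 10, 11, 12, 13, 15, 17}
Y' = {1, 12, 14, 16}
((((X ∩ Z) ∩ W) ∪ X) ∪ Z) ∪ Y' = {1, 3, 5, 6, 7, 9, 10, 11, 12, 13, 14, 15, 16, 17}

{1, 3, 5, 6, 7, 9, 10, 11, 12, 13, 14, 15, 16, 17}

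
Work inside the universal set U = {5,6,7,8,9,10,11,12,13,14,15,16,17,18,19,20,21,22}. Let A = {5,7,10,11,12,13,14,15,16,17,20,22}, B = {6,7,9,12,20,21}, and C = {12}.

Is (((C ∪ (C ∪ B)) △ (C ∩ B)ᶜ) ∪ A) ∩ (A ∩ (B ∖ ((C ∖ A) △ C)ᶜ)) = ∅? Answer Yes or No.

C ∪ B = {6,7,9,12,20,21}
C ∪ (C ∪ B) = {6,7,9,12,20,21}
C ∩ B = {12}
(C ∩ B)ᶜ = {5,6,7,8,9,10,11,13,14,15,16,17,18,19,20,21,22}
(C ∪ (C ∪ B)) △ (C ∩ B)ᶜ = {5,8,10,11,12,13,14,15,16,17,18,19,22}
((C ∪ (C ∪ B)) △ (C ∩ B)ᶜ) ∪ A = {5,7,8,10,11,12,13,14,15,16,17,18,19,20,22}
C ∖ A = {}
(C ∖ A) △ C = {12}
((C ∖ A) △ C)ᶜ = {5,6,7,8,9,10,11,13,14,15,16,17,18,19,20,21,22}
B ∖ ((C ∖ A) △ C)ᶜ = {12}
A ∩ (B ∖ ((C ∖ A) △ C)ᶜ) = {12}
12 lies in both, so they are not disjoint.

No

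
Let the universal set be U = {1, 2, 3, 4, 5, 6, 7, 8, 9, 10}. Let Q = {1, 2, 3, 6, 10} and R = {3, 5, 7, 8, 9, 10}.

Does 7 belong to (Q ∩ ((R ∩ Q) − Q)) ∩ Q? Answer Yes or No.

No

7 ∈ R and 7 ∉ Q, so 7 ∉ R ∩ Q
7 ∉ (R ∩ Q) and 7 ∉ Q, so 7 ∉ (R ∩ Q) − Q
7 ∉ Q and 7 ∉ ((R ∩ Q) − Q), so 7 ∉ Q ∩ ((R ∩ Q) − Q)
7 ∉ (Q ∩ ((R ∩ Q) − Q)) and 7 ∉ Q, so 7 ∉ (Q ∩ ((R ∩ Q) − Q)) ∩ Q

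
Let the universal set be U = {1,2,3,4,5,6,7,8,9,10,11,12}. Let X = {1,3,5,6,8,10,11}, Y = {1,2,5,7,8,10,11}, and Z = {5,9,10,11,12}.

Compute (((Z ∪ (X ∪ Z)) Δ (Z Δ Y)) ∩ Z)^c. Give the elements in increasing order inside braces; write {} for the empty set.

{1,2,3,4,6,7,8,9,12}

X ∪ Z = {1,3,5,6,8,9,10,11,12}
Z ∪ (X ∪ Z) = {1,3,5,6,8,9,10,11,12}
Z Δ Y = {1,2,7,8,9,12}
(Z ∪ (X ∪ Z)) Δ (Z Δ Y) = {2,3,5,6,7,10,11}
((Z ∪ (X ∪ Z)) Δ (Z Δ Y)) ∩ Z = {5,10,11}
(((Z ∪ (X ∪ Z)) Δ (Z Δ Y)) ∩ Z)^c = {1,2,3,4,6,7,8,9,12}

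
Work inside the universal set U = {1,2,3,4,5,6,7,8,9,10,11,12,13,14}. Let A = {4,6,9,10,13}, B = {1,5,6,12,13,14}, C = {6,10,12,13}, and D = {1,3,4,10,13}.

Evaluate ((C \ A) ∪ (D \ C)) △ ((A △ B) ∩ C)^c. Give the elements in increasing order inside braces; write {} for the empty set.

C \ A = {12}
D \ C = {1,3,4}
(C \ A) ∪ (D \ C) = {1,3,4,12}
A △ B = {1,4,5,9,10,12,14}
(A △ B) ∩ C = {10,12}
((A △ B) ∩ C)^c = {1,2,3,4,5,6,7,8,9,11,13,14}
((C \ A) ∪ (D \ C)) △ ((A △ B) ∩ C)^c = {2,5,6,7,8,9,11,12,13,14}

{2,5,6,7,8,9,11,12,13,14}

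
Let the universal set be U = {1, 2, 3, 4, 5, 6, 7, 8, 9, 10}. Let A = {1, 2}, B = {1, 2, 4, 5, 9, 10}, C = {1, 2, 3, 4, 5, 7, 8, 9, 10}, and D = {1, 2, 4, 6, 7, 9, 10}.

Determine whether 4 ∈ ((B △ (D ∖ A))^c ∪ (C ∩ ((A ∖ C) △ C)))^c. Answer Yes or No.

No

4 ∈ D and 4 ∉ A, so 4 ∈ D ∖ A
4 ∈ B and 4 ∈ (D ∖ A), so 4 ∉ B △ (D ∖ A)
4 ∈ (B △ (D ∖ A))^c since 4 ∉ (B △ (D ∖ A))
4 ∉ A and 4 ∈ C, so 4 ∉ A ∖ C
4 ∉ (A ∖ C) and 4 ∈ C, so 4 ∈ (A ∖ C) △ C
4 ∈ C and 4 ∈ ((A ∖ C) △ C), so 4 ∈ C ∩ ((A ∖ C) △ C)
4 ∈ (B △ (D ∖ A))^c and 4 ∈ (C ∩ ((A ∖ C) △ C)), so 4 ∈ (B △ (D ∖ A))^c ∪ (C ∩ ((A ∖ C) △ C))
4 ∉ ((B △ (D ∖ A))^c ∪ (C ∩ ((A ∖ C) △ C)))^c since 4 ∈ ((B △ (D ∖ A))^c ∪ (C ∩ ((A ∖ C) △ C)))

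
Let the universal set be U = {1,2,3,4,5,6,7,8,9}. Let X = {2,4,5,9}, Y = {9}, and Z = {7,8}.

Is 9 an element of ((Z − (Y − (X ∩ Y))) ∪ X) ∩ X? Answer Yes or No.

Yes

9 ∈ X and 9 ∈ Y, so 9 ∈ X ∩ Y
9 ∈ Y and 9 ∈ (X ∩ Y), so 9 ∉ Y − (X ∩ Y)
9 ∉ Z and 9 ∉ (Y − (X ∩ Y)), so 9 ∉ Z − (Y − (X ∩ Y))
9 ∉ (Z − (Y − (X ∩ Y))) and 9 ∈ X, so 9 ∈ (Z − (Y − (X ∩ Y))) ∪ X
9 ∈ ((Z − (Y − (X ∩ Y))) ∪ X) and 9 ∈ X, so 9 ∈ ((Z − (Y − (X ∩ Y))) ∪ X) ∩ X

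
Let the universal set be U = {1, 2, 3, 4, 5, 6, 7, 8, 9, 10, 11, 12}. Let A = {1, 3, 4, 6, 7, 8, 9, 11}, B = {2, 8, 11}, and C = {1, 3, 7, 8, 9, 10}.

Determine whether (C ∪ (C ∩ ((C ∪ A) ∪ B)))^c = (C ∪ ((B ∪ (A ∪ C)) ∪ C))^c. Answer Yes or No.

No

C ∪ A = {1, 3, 4, 6, 7, 8, 9, 10, 11}
(C ∪ A) ∪ B = {1, 2, 3, 4, 6, 7, 8, 9, 10, 11}
C ∩ ((C ∪ A) ∪ B) = {1, 3, 7, 8, 9, 10}
C ∪ (C ∩ ((C ∪ A) ∪ B)) = {1, 3, 7, 8, 9, 10}
(C ∪ (C ∩ ((C ∪ A) ∪ B)))^c = {2, 4, 5, 6, 11, 12}
A ∪ C = {1, 3, 4, 6, 7, 8, 9, 10, 11}
B ∪ (A ∪ C) = {1, 2, 3, 4, 6, 7, 8, 9, 10, 11}
(B ∪ (A ∪ C)) ∪ C = {1, 2, 3, 4, 6, 7, 8, 9, 10, 11}
C ∪ ((B ∪ (A ∪ C)) ∪ C) = {1, 2, 3, 4, 6, 7, 8, 9, 10, 11}
(C ∪ ((B ∪ (A ∪ C)) ∪ C))^c = {5, 12}
2 ∈ (C ∪ (C ∩ ((C ∪ A) ∪ B)))^c but 2 ∉ (C ∪ ((B ∪ (A ∪ C)) ∪ C))^c, so they differ.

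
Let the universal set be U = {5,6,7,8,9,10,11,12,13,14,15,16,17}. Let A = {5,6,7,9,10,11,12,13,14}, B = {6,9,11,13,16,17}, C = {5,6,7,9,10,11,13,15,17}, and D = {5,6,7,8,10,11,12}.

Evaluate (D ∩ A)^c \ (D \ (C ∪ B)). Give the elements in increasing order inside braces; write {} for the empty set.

{9,13,14,15,16,17}

D ∩ A = {5,6,7,10,11,12}
(D ∩ A)^c = {8,9,13,14,15,16,17}
C ∪ B = {5,6,7,9,10,11,13,15,16,17}
D \ (C ∪ B) = {8,12}
(D ∩ A)^c \ (D \ (C ∪ B)) = {9,13,14,15,16,17}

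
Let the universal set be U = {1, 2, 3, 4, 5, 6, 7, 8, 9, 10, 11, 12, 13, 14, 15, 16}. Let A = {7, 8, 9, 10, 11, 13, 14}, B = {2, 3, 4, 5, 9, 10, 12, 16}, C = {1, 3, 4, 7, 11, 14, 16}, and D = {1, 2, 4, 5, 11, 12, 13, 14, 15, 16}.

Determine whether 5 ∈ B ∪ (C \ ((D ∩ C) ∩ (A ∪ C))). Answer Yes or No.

Yes

5 ∈ D and 5 ∉ C, so 5 ∉ D ∩ C
5 ∉ A and 5 ∉ C, so 5 ∉ A ∪ C
5 ∉ (D ∩ C) and 5 ∉ (A ∪ C), so 5 ∉ (D ∩ C) ∩ (A ∪ C)
5 ∉ C and 5 ∉ ((D ∩ C) ∩ (A ∪ C)), so 5 ∉ C \ ((D ∩ C) ∩ (A ∪ C))
5 ∈ B and 5 ∉ (C \ ((D ∩ C) ∩ (A ∪ C))), so 5 ∈ B ∪ (C \ ((D ∩ C) ∩ (A ∪ C)))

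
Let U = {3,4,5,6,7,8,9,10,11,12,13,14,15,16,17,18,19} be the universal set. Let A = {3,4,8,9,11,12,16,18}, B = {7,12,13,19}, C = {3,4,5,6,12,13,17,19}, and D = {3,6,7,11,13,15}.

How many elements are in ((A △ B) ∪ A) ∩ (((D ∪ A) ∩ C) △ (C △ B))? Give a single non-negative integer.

A △ B = {3,4,7,8,9,11,13,16,18,19}
(A △ B) ∪ A = {3,4,7,8,9,11,12,13,16,18,19}
D ∪ A = {3,4,6,7,8,9,11,12,13,15,16,18}
(D ∪ A) ∩ C = {3,4,6,12,13}
C △ B = {3,4,5,6,7,17}
((D ∪ A) ∩ C) △ (C △ B) = {5,7,12,13,17}
((A △ B) ∪ A) ∩ (((D ∪ A) ∩ C) △ (C △ B)) = {7,12,13}
|((A △ B) ∪ A) ∩ (((D ∪ A) ∩ C) △ (C △ B))| = 3

3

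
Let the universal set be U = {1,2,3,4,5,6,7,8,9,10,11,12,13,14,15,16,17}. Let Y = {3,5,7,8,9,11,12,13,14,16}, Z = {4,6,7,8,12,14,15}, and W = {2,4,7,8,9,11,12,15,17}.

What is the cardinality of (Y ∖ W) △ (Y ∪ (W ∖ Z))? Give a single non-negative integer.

Y ∖ W = {3,5,13,14,16}
W ∖ Z = {2,9,11,17}
Y ∪ (W ∖ Z) = {2,3,5,7,8,9,11,12,13,14,16,17}
(Y ∖ W) △ (Y ∪ (W ∖ Z)) = {2,7,8,9,11,12,17}
|(Y ∖ W) △ (Y ∪ (W ∖ Z))| = 7

7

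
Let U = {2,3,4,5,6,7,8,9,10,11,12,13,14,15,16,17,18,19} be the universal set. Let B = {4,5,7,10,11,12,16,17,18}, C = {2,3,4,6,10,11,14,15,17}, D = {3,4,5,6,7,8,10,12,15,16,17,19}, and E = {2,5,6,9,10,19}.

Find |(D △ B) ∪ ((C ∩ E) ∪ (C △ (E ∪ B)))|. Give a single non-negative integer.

15

D △ B = {3,6,8,11,15,18,19}
C ∩ E = {2,6,10}
E ∪ B = {2,4,5,6,7,9,10,11,12,16,17,18,19}
C △ (E ∪ B) = {3,5,7,9,12,14,15,16,18,19}
(C ∩ E) ∪ (C △ (E ∪ B)) = {2,3,5,6,7,9,10,12,14,15,16,18,19}
(D △ B) ∪ ((C ∩ E) ∪ (C △ (E ∪ B))) = {2,3,5,6,7,8,9,10,11,12,14,15,16,18,19}
|(D △ B) ∪ ((C ∩ E) ∪ (C △ (E ∪ B)))| = 15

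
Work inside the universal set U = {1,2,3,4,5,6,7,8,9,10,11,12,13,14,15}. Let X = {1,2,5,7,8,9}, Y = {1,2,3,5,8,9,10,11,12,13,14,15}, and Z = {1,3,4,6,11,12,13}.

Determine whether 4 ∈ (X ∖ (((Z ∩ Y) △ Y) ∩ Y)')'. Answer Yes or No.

4 ∈ Z and 4 ∉ Y, so 4 ∉ Z ∩ Y
4 ∉ (Z ∩ Y) and 4 ∉ Y, so 4 ∉ (Z ∩ Y) △ Y
4 ∉ ((Z ∩ Y) △ Y) and 4 ∉ Y, so 4 ∉ ((Z ∩ Y) △ Y) ∩ Y
4 ∈ (((Z ∩ Y) △ Y) ∩ Y)' since 4 ∉ (((Z ∩ Y) △ Y) ∩ Y)
4 ∉ X and 4 ∈ (((Z ∩ Y) △ Y) ∩ Y)', so 4 ∉ X ∖ (((Z ∩ Y) △ Y) ∩ Y)'
4 ∈ (X ∖ (((Z ∩ Y) △ Y) ∩ Y)')' since 4 ∉ (X ∖ (((Z ∩ Y) △ Y) ∩ Y)')

Yes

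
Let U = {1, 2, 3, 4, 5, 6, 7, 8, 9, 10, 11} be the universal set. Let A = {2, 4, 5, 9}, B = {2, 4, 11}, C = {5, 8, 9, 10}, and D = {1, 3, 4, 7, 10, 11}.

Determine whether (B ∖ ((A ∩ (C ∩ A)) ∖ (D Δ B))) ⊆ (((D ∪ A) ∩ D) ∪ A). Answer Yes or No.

Yes

C ∩ A = {5, 9}
A ∩ (C ∩ A) = {5, 9}
D Δ B = {1, 2, 3, 7, 10}
(A ∩ (C ∩ A)) ∖ (D Δ B) = {5, 9}
B ∖ ((A ∩ (C ∩ A)) ∖ (D Δ B)) = {2, 4, 11}
D ∪ A = {1, 2, 3, 4, 5, 7, 9, 10, 11}
(D ∪ A) ∩ D = {1, 3, 4, 7, 10, 11}
((D ∪ A) ∩ D) ∪ A = {1, 2, 3, 4, 5, 7, 9, 10, 11}
Every element of {2, 4, 11} is in {1, 2, 3, 4, 5, 7, 9, 10, 11}, so B ∖ ((A ∩ (C ∩ A)) ∖ (D Δ B)) ⊆ ((D ∪ A) ∩ D) ∪ A.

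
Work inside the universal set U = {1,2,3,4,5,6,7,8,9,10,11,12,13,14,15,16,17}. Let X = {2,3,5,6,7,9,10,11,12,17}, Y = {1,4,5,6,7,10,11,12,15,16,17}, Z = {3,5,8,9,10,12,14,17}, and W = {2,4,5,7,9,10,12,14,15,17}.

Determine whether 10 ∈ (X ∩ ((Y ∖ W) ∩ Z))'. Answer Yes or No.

10 ∈ Y and 10 ∈ W, so 10 ∉ Y ∖ W
10 ∉ (Y ∖ W) and 10 ∈ Z, so 10 ∉ (Y ∖ W) ∩ Z
10 ∈ X and 10 ∉ ((Y ∖ W) ∩ Z), so 10 ∉ X ∩ ((Y ∖ W) ∩ Z)
10 ∈ (X ∩ ((Y ∖ W) ∩ Z))' since 10 ∉ (X ∩ ((Y ∖ W) ∩ Z))

Yes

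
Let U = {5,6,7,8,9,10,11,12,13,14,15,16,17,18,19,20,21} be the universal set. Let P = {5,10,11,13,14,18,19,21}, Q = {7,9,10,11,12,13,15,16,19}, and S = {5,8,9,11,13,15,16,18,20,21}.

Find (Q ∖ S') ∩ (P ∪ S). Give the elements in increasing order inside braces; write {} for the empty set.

S' = {6,7,10,12,14,17,19}
Q ∖ S' = {9,11,13,15,16}
P ∪ S = {5,8,9,10,11,13,14,15,16,18,19,20,21}
(Q ∖ S') ∩ (P ∪ S) = {9,11,13,15,16}

{9,11,13,15,16}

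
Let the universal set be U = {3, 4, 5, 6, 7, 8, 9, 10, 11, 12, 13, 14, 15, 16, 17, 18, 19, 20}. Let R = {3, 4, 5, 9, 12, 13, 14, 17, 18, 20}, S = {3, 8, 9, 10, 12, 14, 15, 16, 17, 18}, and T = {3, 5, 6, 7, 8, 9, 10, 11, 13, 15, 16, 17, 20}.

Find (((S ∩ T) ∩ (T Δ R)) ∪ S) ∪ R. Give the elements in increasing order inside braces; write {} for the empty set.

{3, 4, 5, 8, 9, 10, 12, 13, 14, 15, 16, 17, 18, 20}

S ∩ T = {3, 8, 9, 10, 15, 16, 17}
T Δ R = {4, 6, 7, 8, 10, 11, 12, 14, 15, 16, 18}
(S ∩ T) ∩ (T Δ R) = {8, 10, 15, 16}
((S ∩ T) ∩ (T Δ R)) ∪ S = {3, 8, 9, 10, 12, 14, 15, 16, 17, 18}
(((S ∩ T) ∩ (T Δ R)) ∪ S) ∪ R = {3, 4, 5, 8, 9, 10, 12, 13, 14, 15, 16, 17, 18, 20}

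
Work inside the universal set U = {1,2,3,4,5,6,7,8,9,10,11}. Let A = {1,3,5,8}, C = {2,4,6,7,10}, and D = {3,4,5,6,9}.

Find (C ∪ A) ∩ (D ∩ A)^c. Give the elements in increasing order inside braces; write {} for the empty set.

C ∪ A = {1,2,3,4,5,6,7,8,10}
D ∩ A = {3,5}
(D ∩ A)^c = {1,2,4,6,7,8,9,10,11}
(C ∪ A) ∩ (D ∩ A)^c = {1,2,4,6,7,8,10}

{1,2,4,6,7,8,10}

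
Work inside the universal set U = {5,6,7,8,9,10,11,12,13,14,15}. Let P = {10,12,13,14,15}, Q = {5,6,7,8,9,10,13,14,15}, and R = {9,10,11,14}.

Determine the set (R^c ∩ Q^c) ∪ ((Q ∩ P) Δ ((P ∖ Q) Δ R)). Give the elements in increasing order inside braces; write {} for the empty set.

R^c = {5,6,7,8,12,13,15}
Q^c = {11,12}
R^c ∩ Q^c = {12}
Q ∩ P = {10,13,14,15}
P ∖ Q = {12}
(P ∖ Q) Δ R = {9,10,11,12,14}
(Q ∩ P) Δ ((P ∖ Q) Δ R) = {9,11,12,13,15}
(R^c ∩ Q^c) ∪ ((Q ∩ P) Δ ((P ∖ Q) Δ R)) = {9,11,12,13,15}

{9,11,12,13,15}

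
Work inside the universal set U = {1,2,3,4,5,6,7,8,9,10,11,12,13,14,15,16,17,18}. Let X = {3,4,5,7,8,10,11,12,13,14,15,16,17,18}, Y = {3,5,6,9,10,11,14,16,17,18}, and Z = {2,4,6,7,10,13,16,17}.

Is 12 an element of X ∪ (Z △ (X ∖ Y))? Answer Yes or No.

12 ∈ X and 12 ∉ Y, so 12 ∈ X ∖ Y
12 ∉ Z and 12 ∈ (X ∖ Y), so 12 ∈ Z △ (X ∖ Y)
12 ∈ X and 12 ∈ (Z △ (X ∖ Y)), so 12 ∈ X ∪ (Z △ (X ∖ Y))

Yes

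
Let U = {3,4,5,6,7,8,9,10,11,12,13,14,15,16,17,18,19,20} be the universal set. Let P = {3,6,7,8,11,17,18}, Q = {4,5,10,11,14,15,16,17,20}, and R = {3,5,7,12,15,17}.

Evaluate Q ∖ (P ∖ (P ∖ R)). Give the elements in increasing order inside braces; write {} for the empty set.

{4,5,10,11,14,15,16,20}

P ∖ R = {6,8,11,18}
P ∖ (P ∖ R) = {3,7,17}
Q ∖ (P ∖ (P ∖ R)) = {4,5,10,11,14,15,16,20}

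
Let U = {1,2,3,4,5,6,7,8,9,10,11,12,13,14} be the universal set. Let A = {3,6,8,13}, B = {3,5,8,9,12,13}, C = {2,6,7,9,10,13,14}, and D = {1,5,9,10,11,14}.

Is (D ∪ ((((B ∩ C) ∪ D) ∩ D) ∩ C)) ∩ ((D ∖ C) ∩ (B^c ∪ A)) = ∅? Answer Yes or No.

No

B ∩ C = {9,13}
(B ∩ C) ∪ D = {1,5,9,10,11,13,14}
((B ∩ C) ∪ D) ∩ D = {1,5,9,10,11,14}
(((B ∩ C) ∪ D) ∩ D) ∩ C = {9,10,14}
D ∪ ((((B ∩ C) ∪ D) ∩ D) ∩ C) = {1,5,9,10,11,14}
D ∖ C = {1,5,11}
B^c = {1,2,4,6,7,10,11,14}
B^c ∪ A = {1,2,3,4,6,7,8,10,11,13,14}
(D ∖ C) ∩ (B^c ∪ A) = {1,11}
1 lies in both, so they are not disjoint.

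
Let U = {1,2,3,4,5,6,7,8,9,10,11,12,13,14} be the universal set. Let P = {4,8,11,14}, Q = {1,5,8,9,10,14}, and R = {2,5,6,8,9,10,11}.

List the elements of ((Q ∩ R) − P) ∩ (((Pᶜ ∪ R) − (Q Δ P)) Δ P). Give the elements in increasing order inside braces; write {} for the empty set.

Q ∩ R = {5,8,9,10}
(Q ∩ R) − P = {5,9,10}
Pᶜ = {1,2,3,5,6,7,9,10,12,13}
Pᶜ ∪ R = {1,2,3,5,6,7,8,9,10,11,12,13}
Q Δ P = {1,4,5,9,10,11}
(Pᶜ ∪ R) − (Q Δ P) = {2,3,6,7,8,12,13}
((Pᶜ ∪ R) − (Q Δ P)) Δ P = {2,3,4,6,7,11,12,13,14}
((Q ∩ R) − P) ∩ (((Pᶜ ∪ R) − (Q Δ P)) Δ P) = {}

{}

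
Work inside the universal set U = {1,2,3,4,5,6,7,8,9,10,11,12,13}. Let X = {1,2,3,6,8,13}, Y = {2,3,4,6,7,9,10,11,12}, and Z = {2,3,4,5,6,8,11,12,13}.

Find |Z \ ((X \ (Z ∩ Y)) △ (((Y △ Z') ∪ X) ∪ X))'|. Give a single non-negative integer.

6

Z ∩ Y = {2,3,4,6,11,12}
X \ (Z ∩ Y) = {1,8,13}
Z' = {1,7,9,10}
Y △ Z' = {1,2,3,4,6,11,12}
(Y △ Z') ∪ X = {1,2,3,4,6,8,11,12,13}
((Y △ Z') ∪ X) ∪ X = {1,2,3,4,6,8,11,12,13}
(X \ (Z ∩ Y)) △ (((Y △ Z') ∪ X) ∪ X) = {2,3,4,6,11,12}
((X \ (Z ∩ Y)) △ (((Y △ Z') ∪ X) ∪ X))' = {1,5,7,8,9,10,13}
Z \ ((X \ (Z ∩ Y)) △ (((Y △ Z') ∪ X) ∪ X))' = {2,3,4,6,11,12}
|Z \ ((X \ (Z ∩ Y)) △ (((Y △ Z') ∪ X) ∪ X))'| = 6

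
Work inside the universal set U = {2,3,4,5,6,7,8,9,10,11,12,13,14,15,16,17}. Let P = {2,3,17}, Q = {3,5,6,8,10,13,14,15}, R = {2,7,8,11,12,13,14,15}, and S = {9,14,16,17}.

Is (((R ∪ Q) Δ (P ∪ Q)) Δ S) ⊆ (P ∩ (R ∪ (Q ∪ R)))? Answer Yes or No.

No

R ∪ Q = {2,3,5,6,7,8,10,11,12,13,14,15}
P ∪ Q = {2,3,5,6,8,10,13,14,15,17}
(R ∪ Q) Δ (P ∪ Q) = {7,11,12,17}
((R ∪ Q) Δ (P ∪ Q)) Δ S = {7,9,11,12,14,16}
Q ∪ R = {2,3,5,6,7,8,10,11,12,13,14,15}
R ∪ (Q ∪ R) = {2,3,5,6,7,8,10,11,12,13,14,15}
P ∩ (R ∪ (Q ∪ R)) = {2,3}
7 ∈ ((R ∪ Q) Δ (P ∪ Q)) Δ S but 7 ∉ P ∩ (R ∪ (Q ∪ R)), so the inclusion fails.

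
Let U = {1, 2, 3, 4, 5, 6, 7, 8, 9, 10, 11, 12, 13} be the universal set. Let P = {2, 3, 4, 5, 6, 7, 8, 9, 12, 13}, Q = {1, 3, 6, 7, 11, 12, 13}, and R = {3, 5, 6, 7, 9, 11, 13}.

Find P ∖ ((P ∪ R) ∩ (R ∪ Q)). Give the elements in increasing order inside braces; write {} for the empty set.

{2, 4, 8}

P ∪ R = {2, 3, 4, 5, 6, 7, 8, 9, 11, 12, 13}
R ∪ Q = {1, 3, 5, 6, 7, 9, 11, 12, 13}
(P ∪ R) ∩ (R ∪ Q) = {3, 5, 6, 7, 9, 11, 12, 13}
P ∖ ((P ∪ R) ∩ (R ∪ Q)) = {2, 4, 8}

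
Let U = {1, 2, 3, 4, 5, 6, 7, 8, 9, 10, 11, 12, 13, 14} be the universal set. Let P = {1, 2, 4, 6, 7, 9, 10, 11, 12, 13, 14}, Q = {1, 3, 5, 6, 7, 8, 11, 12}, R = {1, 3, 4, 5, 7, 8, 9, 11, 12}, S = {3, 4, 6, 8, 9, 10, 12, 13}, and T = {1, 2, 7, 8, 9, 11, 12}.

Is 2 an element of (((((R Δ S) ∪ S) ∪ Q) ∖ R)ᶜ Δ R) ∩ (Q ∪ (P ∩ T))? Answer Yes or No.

Yes

2 ∉ R and 2 ∉ S, so 2 ∉ R Δ S
2 ∉ (R Δ S) and 2 ∉ S, so 2 ∉ (R Δ S) ∪ S
2 ∉ ((R Δ S) ∪ S) and 2 ∉ Q, so 2 ∉ ((R Δ S) ∪ S) ∪ Q
2 ∉ (((R Δ S) ∪ S) ∪ Q) and 2 ∉ R, so 2 ∉ (((R Δ S) ∪ S) ∪ Q) ∖ R
2 ∈ ((((R Δ S) ∪ S) ∪ Q) ∖ R)ᶜ since 2 ∉ ((((R Δ S) ∪ S) ∪ Q) ∖ R)
2 ∈ ((((R Δ S) ∪ S) ∪ Q) ∖ R)ᶜ and 2 ∉ R, so 2 ∈ ((((R Δ S) ∪ S) ∪ Q) ∖ R)ᶜ Δ R
2 ∈ P and 2 ∈ T, so 2 ∈ P ∩ T
2 ∉ Q and 2 ∈ (P ∩ T), so 2 ∈ Q ∪ (P ∩ T)
2 ∈ (((((R Δ S) ∪ S) ∪ Q) ∖ R)ᶜ Δ R) and 2 ∈ (Q ∪ (P ∩ T)), so 2 ∈ (((((R Δ S) ∪ S) ∪ Q) ∖ R)ᶜ Δ R) ∩ (Q ∪ (P ∩ T))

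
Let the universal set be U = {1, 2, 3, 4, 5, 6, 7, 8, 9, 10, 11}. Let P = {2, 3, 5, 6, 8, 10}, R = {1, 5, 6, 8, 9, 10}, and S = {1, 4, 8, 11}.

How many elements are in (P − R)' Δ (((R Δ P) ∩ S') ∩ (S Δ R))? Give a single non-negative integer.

8

P − R = {2, 3}
(P − R)' = {1, 4, 5, 6, 7, 8, 9, 10, 11}
R Δ P = {1, 2, 3, 9}
S' = {2, 3, 5, 6, 7, 9, 10}
(R Δ P) ∩ S' = {2, 3, 9}
S Δ R = {4, 5, 6, 9, 10, 11}
((R Δ P) ∩ S') ∩ (S Δ R) = {9}
(P − R)' Δ (((R Δ P) ∩ S') ∩ (S Δ R)) = {1, 4, 5, 6, 7, 8, 10, 11}
|(P − R)' Δ (((R Δ P) ∩ S') ∩ (S Δ R))| = 8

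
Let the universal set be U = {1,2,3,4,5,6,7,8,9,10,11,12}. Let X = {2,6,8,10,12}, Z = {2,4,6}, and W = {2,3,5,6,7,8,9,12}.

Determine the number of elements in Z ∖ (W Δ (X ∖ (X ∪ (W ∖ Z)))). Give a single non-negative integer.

1

W ∖ Z = {3,5,7,8,9,12}
X ∪ (W ∖ Z) = {2,3,5,6,7,8,9,10,12}
X ∖ (X ∪ (W ∖ Z)) = {}
W Δ (X ∖ (X ∪ (W ∖ Z))) = {2,3,5,6,7,8,9,12}
Z ∖ (W Δ (X ∖ (X ∪ (W ∖ Z)))) = {4}
|Z ∖ (W Δ (X ∖ (X ∪ (W ∖ Z))))| = 1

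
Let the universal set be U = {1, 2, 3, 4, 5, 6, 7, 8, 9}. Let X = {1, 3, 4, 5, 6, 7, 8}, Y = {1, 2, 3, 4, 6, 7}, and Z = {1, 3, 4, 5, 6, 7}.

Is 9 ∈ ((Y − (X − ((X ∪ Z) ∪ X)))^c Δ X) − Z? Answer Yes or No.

9 ∉ X and 9 ∉ Z, so 9 ∉ X ∪ Z
9 ∉ (X ∪ Z) and 9 ∉ X, so 9 ∉ (X ∪ Z) ∪ X
9 ∉ X and 9 ∉ ((X ∪ Z) ∪ X), so 9 ∉ X − ((X ∪ Z) ∪ X)
9 ∉ Y and 9 ∉ (X − ((X ∪ Z) ∪ X)), so 9 ∉ Y − (X − ((X ∪ Z) ∪ X))
9 ∈ (Y − (X − ((X ∪ Z) ∪ X)))^c since 9 ∉ (Y − (X − ((X ∪ Z) ∪ X)))
9 ∈ (Y − (X − ((X ∪ Z) ∪ X)))^c and 9 ∉ X, so 9 ∈ (Y − (X − ((X ∪ Z) ∪ X)))^c Δ X
9 ∈ ((Y − (X − ((X ∪ Z) ∪ X)))^c Δ X) and 9 ∉ Z, so 9 ∈ ((Y − (X − ((X ∪ Z) ∪ X)))^c Δ X) − Z

Yes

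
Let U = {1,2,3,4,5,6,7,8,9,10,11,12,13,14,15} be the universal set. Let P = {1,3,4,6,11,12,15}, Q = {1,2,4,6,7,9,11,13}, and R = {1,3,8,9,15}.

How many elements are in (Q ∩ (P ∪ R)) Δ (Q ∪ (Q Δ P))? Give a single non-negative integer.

6

P ∪ R = {1,3,4,6,8,9,11,12,15}
Q ∩ (P ∪ R) = {1,4,6,9,11}
Q Δ P = {2,3,7,9,12,13,15}
Q ∪ (Q Δ P) = {1,2,3,4,6,7,9,11,12,13,15}
(Q ∩ (P ∪ R)) Δ (Q ∪ (Q Δ P)) = {2,3,7,12,13,15}
|(Q ∩ (P ∪ R)) Δ (Q ∪ (Q Δ P))| = 6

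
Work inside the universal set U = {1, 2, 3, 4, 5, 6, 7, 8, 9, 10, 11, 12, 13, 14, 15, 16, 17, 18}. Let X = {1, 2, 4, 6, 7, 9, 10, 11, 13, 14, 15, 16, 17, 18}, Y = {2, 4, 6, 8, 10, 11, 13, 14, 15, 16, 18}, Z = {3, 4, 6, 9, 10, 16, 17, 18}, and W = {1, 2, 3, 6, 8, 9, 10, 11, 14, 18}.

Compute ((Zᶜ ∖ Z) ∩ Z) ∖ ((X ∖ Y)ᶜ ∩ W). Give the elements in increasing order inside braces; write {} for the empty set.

{}

Zᶜ = {1, 2, 5, 7, 8, 11, 12, 13, 14, 15}
Zᶜ ∖ Z = {1, 2, 5, 7, 8, 11, 12, 13, 14, 15}
(Zᶜ ∖ Z) ∩ Z = {}
X ∖ Y = {1, 7, 9, 17}
(X ∖ Y)ᶜ = {2, 3, 4, 5, 6, 8, 10, 11, 12, 13, 14, 15, 16, 18}
(X ∖ Y)ᶜ ∩ W = {2, 3, 6, 8, 10, 11, 14, 18}
((Zᶜ ∖ Z) ∩ Z) ∖ ((X ∖ Y)ᶜ ∩ W) = {}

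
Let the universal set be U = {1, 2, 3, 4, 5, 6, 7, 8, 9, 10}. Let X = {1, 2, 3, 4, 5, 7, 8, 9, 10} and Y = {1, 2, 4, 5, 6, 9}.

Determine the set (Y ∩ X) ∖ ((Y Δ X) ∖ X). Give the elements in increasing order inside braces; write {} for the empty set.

Y ∩ X = {1, 2, 4, 5, 9}
Y Δ X = {3, 6, 7, 8, 10}
(Y Δ X) ∖ X = {6}
(Y ∩ X) ∖ ((Y Δ X) ∖ X) = {1, 2, 4, 5, 9}

{1, 2, 4, 5, 9}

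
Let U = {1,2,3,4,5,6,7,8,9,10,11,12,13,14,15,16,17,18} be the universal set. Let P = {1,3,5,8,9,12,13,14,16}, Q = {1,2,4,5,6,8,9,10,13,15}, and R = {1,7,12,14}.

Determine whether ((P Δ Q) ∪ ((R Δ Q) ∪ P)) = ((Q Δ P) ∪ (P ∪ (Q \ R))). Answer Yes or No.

P Δ Q = {2,3,4,6,10,12,14,15,16}
R Δ Q = {2,4,5,6,7,8,9,10,12,13,14,15}
(R Δ Q) ∪ P = {1,2,3,4,5,6,7,8,9,10,12,13,14,15,16}
(P Δ Q) ∪ ((R Δ Q) ∪ P) = {1,2,3,4,5,6,7,8,9,10,12,13,14,15,16}
Q Δ P = {2,3,4,6,10,12,14,15,16}
Q \ R = {2,4,5,6,8,9,10,13,15}
P ∪ (Q \ R) = {1,2,3,4,5,6,8,9,10,12,13,14,15,16}
(Q Δ P) ∪ (P ∪ (Q \ R)) = {1,2,3,4,5,6,8,9,10,12,13,14,15,16}
7 ∈ (P Δ Q) ∪ ((R Δ Q) ∪ P) but 7 ∉ (Q Δ P) ∪ (P ∪ (Q \ R)), so they differ.

No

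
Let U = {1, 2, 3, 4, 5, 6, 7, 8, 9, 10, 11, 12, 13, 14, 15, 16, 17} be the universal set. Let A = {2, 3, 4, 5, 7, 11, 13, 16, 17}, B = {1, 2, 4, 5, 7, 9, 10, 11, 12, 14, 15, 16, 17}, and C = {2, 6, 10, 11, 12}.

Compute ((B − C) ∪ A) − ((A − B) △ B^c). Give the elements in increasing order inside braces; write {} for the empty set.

B − C = {1, 4, 5, 7, 9, 14, 15, 16, 17}
(B − C) ∪ A = {1, 2, 3, 4, 5, 7, 9, 11, 13, 14, 15, 16, 17}
A − B = {3, 13}
B^c = {3, 6, 8, 13}
(A − B) △ B^c = {6, 8}
((B − C) ∪ A) − ((A − B) △ B^c) = {1, 2, 3, 4, 5, 7, 9, 11, 13, 14, 15, 16, 17}

{1, 2, 3, 4, 5, 7, 9, 11, 13, 14, 15, 16, 17}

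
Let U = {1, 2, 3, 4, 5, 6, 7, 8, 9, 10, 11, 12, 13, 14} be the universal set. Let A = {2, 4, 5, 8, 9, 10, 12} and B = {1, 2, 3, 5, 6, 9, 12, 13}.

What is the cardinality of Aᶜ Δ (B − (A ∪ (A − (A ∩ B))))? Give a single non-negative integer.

3

Aᶜ = {1, 3, 6, 7, 11, 13, 14}
A ∩ B = {2, 5, 9, 12}
A − (A ∩ B) = {4, 8, 10}
A ∪ (A − (A ∩ B)) = {2, 4, 5, 8, 9, 10, 12}
B − (A ∪ (A − (A ∩ B))) = {1, 3, 6, 13}
Aᶜ Δ (B − (A ∪ (A − (A ∩ B)))) = {7, 11, 14}
|Aᶜ Δ (B − (A ∪ (A − (A ∩ B))))| = 3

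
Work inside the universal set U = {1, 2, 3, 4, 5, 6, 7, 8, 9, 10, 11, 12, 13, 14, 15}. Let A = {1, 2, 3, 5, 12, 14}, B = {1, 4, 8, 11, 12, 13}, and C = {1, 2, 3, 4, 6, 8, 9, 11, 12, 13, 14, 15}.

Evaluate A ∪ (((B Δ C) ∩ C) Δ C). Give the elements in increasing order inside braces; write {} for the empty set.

B Δ C = {2, 3, 6, 9, 14, 15}
(B Δ C) ∩ C = {2, 3, 6, 9, 14, 15}
((B Δ C) ∩ C) Δ C = {1, 4, 8, 11, 12, 13}
A ∪ (((B Δ C) ∩ C) Δ C) = {1, 2, 3, 4, 5, 8, 11, 12, 13, 14}

{1, 2, 3, 4, 5, 8, 11, 12, 13, 14}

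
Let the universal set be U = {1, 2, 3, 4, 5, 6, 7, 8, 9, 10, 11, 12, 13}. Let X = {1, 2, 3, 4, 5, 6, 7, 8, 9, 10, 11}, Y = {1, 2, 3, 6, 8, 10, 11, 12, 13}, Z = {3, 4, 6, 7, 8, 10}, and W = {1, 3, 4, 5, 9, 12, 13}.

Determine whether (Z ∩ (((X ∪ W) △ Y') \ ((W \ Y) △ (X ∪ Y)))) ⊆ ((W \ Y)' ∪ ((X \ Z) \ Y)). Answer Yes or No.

X ∪ W = {1, 2, 3, 4, 5, 6, 7, 8, 9, 10, 11, 12, 13}
Y' = {4, 5, 7, 9}
(X ∪ W) △ Y' = {1, 2, 3, 6, 8, 10, 11, 12, 13}
W \ Y = {4, 5, 9}
X ∪ Y = {1, 2, 3, 4, 5, 6, 7, 8, 9, 10, 11, 12, 13}
(W \ Y) △ (X ∪ Y) = {1, 2, 3, 6, 7, 8, 10, 11, 12, 13}
((X ∪ W) △ Y') \ ((W \ Y) △ (X ∪ Y)) = {}
Z ∩ (((X ∪ W) △ Y') \ ((W \ Y) △ (X ∪ Y))) = {}
(W \ Y)' = {1, 2, 3, 6, 7, 8, 10, 11, 12, 13}
X \ Z = {1, 2, 5, 9, 11}
(X \ Z) \ Y = {5, 9}
(W \ Y)' ∪ ((X \ Z) \ Y) = {1, 2, 3, 5, 6, 7, 8, 9, 10, 11, 12, 13}
Every element of {} is in {1, 2, 3, 5, 6, 7, 8, 9, 10, 11, 12, 13}, so Z ∩ (((X ∪ W) △ Y') \ ((W \ Y) △ (X ∪ Y))) ⊆ (W \ Y)' ∪ ((X \ Z) \ Y).

Yes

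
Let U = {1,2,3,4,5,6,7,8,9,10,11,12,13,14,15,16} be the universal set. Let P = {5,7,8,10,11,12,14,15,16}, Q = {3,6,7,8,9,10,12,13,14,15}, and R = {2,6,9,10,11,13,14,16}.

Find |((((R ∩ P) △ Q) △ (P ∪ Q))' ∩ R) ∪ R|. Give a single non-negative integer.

8

R ∩ P = {10,11,14,16}
(R ∩ P) △ Q = {3,6,7,8,9,11,12,13,15,16}
P ∪ Q = {3,5,6,7,8,9,10,11,12,13,14,15,16}
((R ∩ P) △ Q) △ (P ∪ Q) = {5,10,14}
(((R ∩ P) △ Q) △ (P ∪ Q))' = {1,2,3,4,6,7,8,9,11,12,13,15,16}
(((R ∩ P) △ Q) △ (P ∪ Q))' ∩ R = {2,6,9,11,13,16}
((((R ∩ P) △ Q) △ (P ∪ Q))' ∩ R) ∪ R = {2,6,9,10,11,13,14,16}
|((((R ∩ P) △ Q) △ (P ∪ Q))' ∩ R) ∪ R| = 8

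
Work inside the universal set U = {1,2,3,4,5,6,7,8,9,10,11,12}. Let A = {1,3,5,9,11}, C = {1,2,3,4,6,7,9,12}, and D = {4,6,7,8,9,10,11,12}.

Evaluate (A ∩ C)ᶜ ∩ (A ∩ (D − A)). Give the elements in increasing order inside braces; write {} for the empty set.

{}

A ∩ C = {1,3,9}
(A ∩ C)ᶜ = {2,4,5,6,7,8,10,11,12}
D − A = {4,6,7,8,10,12}
A ∩ (D − A) = {}
(A ∩ C)ᶜ ∩ (A ∩ (D − A)) = {}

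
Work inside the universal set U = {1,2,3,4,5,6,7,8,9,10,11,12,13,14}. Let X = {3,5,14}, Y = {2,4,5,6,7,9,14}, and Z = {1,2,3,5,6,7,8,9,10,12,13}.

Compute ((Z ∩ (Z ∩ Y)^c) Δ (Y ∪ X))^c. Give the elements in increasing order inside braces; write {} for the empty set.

{3,11}

Z ∩ Y = {2,5,6,7,9}
(Z ∩ Y)^c = {1,3,4,8,10,11,12,13,14}
Z ∩ (Z ∩ Y)^c = {1,3,8,10,12,13}
Y ∪ X = {2,3,4,5,6,7,9,14}
(Z ∩ (Z ∩ Y)^c) Δ (Y ∪ X) = {1,2,4,5,6,7,8,9,10,12,13,14}
((Z ∩ (Z ∩ Y)^c) Δ (Y ∪ X))^c = {3,11}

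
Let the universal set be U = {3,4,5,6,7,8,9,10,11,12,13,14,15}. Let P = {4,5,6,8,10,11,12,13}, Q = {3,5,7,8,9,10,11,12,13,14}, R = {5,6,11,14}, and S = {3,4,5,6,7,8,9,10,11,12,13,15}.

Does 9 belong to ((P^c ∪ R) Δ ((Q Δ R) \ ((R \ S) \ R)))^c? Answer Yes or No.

Yes

9 ∉ P, so 9 ∈ P^c
9 ∈ P^c and 9 ∉ R, so 9 ∈ P^c ∪ R
9 ∈ Q and 9 ∉ R, so 9 ∈ Q Δ R
9 ∉ R and 9 ∈ S, so 9 ∉ R \ S
9 ∉ (R \ S) and 9 ∉ R, so 9 ∉ (R \ S) \ R
9 ∈ (Q Δ R) and 9 ∉ ((R \ S) \ R), so 9 ∈ (Q Δ R) \ ((R \ S) \ R)
9 ∈ (P^c ∪ R) and 9 ∈ ((Q Δ R) \ ((R \ S) \ R)), so 9 ∉ (P^c ∪ R) Δ ((Q Δ R) \ ((R \ S) \ R))
9 ∈ ((P^c ∪ R) Δ ((Q Δ R) \ ((R \ S) \ R)))^c since 9 ∉ ((P^c ∪ R) Δ ((Q Δ R) \ ((R \ S) \ R)))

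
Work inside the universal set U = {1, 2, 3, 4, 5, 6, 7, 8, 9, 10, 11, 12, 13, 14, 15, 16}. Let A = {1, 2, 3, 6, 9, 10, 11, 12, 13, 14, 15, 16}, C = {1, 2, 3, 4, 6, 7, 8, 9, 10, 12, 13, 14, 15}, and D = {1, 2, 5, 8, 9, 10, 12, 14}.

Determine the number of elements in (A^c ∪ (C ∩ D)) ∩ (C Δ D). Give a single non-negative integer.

3

A^c = {4, 5, 7, 8}
C ∩ D = {1, 2, 8, 9, 10, 12, 14}
A^c ∪ (C ∩ D) = {1, 2, 4, 5, 7, 8, 9, 10, 12, 14}
C Δ D = {3, 4, 5, 6, 7, 13, 15}
(A^c ∪ (C ∩ D)) ∩ (C Δ D) = {4, 5, 7}
|(A^c ∪ (C ∩ D)) ∩ (C Δ D)| = 3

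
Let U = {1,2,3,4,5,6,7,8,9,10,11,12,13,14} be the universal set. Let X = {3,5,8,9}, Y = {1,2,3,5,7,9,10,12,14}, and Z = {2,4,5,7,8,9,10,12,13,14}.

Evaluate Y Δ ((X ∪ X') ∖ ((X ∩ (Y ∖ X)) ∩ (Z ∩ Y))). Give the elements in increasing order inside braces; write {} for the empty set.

X' = {1,2,4,6,7,10,11,12,13,14}
X ∪ X' = {1,2,3,4,5,6,7,8,9,10,11,12,13,14}
Y ∖ X = {1,2,7,10,12,14}
X ∩ (Y ∖ X) = {}
Z ∩ Y = {2,5,7,9,10,12,14}
(X ∩ (Y ∖ X)) ∩ (Z ∩ Y) = {}
(X ∪ X') ∖ ((X ∩ (Y ∖ X)) ∩ (Z ∩ Y)) = {1,2,3,4,5,6,7,8,9,10,11,12,13,14}
Y Δ ((X ∪ X') ∖ ((X ∩ (Y ∖ X)) ∩ (Z ∩ Y))) = {4,6,8,11,13}

{4,6,8,11,13}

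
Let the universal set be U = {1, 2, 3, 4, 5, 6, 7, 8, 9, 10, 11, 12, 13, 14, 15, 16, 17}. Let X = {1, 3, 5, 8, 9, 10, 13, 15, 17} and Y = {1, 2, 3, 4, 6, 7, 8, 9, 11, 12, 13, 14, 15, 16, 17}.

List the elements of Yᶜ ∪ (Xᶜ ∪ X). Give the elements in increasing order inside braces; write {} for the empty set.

{1, 2, 3, 4, 5, 6, 7, 8, 9, 10, 11, 12, 13, 14, 15, 16, 17}

Yᶜ = {5, 10}
Xᶜ = {2, 4, 6, 7, 11, 12, 14, 16}
Xᶜ ∪ X = {1, 2, 3, 4, 5, 6, 7, 8, 9, 10, 11, 12, 13, 14, 15, 16, 17}
Yᶜ ∪ (Xᶜ ∪ X) = {1, 2, 3, 4, 5, 6, 7, 8, 9, 10, 11, 12, 13, 14, 15, 16, 17}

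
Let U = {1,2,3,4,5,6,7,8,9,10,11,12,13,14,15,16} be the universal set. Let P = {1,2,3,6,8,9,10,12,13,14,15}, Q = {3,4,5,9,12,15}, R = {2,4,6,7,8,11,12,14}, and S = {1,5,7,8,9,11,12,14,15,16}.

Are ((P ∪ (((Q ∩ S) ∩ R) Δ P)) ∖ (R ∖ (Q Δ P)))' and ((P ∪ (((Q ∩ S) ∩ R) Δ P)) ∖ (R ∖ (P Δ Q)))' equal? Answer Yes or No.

Q ∩ S = {5,9,12,15}
(Q ∩ S) ∩ R = {12}
((Q ∩ S) ∩ R) Δ P = {1,2,3,6,8,9,10,13,14,15}
P ∪ (((Q ∩ S) ∩ R) Δ P) = {1,2,3,6,8,9,10,12,13,14,15}
Q Δ P = {1,2,4,5,6,8,10,13,14}
R ∖ (Q Δ P) = {7,11,12}
(P ∪ (((Q ∩ S) ∩ R) Δ P)) ∖ (R ∖ (Q Δ P)) = {1,2,3,6,8,9,10,13,14,15}
((P ∪ (((Q ∩ S) ∩ R) Δ P)) ∖ (R ∖ (Q Δ P)))' = {4,5,7,11,12,16}
P Δ Q = {1,2,4,5,6,8,10,13,14}
R ∖ (P Δ Q) = {7,11,12}
(P ∪ (((Q ∩ S) ∩ R) Δ P)) ∖ (R ∖ (P Δ Q)) = {1,2,3,6,8,9,10,13,14,15}
((P ∪ (((Q ∩ S) ∩ R) Δ P)) ∖ (R ∖ (P Δ Q)))' = {4,5,7,11,12,16}
Both equal {4,5,7,11,12,16}, so ((P ∪ (((Q ∩ S) ∩ R) Δ P)) ∖ (R ∖ (Q Δ P)))' = ((P ∪ (((Q ∩ S) ∩ R) Δ P)) ∖ (R ∖ (P Δ Q)))'.

Yes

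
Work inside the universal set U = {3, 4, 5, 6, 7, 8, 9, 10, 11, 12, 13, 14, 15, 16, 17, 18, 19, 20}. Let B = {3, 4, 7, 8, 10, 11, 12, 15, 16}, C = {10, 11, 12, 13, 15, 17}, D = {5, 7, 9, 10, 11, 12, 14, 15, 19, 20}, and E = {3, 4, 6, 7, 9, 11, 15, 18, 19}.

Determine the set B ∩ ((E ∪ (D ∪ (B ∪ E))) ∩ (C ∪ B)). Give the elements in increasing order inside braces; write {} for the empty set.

B ∪ E = {3, 4, 6, 7, 8, 9, 10, 11, 12, 15, 16, 18, 19}
D ∪ (B ∪ E) = {3, 4, 5, 6, 7, 8, 9, 10, 11, 12, 14, 15, 16, 18, 19, 20}
E ∪ (D ∪ (B ∪ E)) = {3, 4, 5, 6, 7, 8, 9, 10, 11, 12, 14, 15, 16, 18, 19, 20}
C ∪ B = {3, 4, 7, 8, 10, 11, 12, 13, 15, 16, 17}
(E ∪ (D ∪ (B ∪ E))) ∩ (C ∪ B) = {3, 4, 7, 8, 10, 11, 12, 15, 16}
B ∩ ((E ∪ (D ∪ (B ∪ E))) ∩ (C ∪ B)) = {3, 4, 7, 8, 10, 11, 12, 15, 16}

{3, 4, 7, 8, 10, 11, 12, 15, 16}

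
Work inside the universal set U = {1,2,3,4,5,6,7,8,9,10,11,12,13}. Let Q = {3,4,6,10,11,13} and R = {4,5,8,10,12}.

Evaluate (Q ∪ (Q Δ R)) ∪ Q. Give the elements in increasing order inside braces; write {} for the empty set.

Q Δ R = {3,5,6,8,11,12,13}
Q ∪ (Q Δ R) = {3,4,5,6,8,10,11,12,13}
(Q ∪ (Q Δ R)) ∪ Q = {3,4,5,6,8,10,11,12,13}

{3,4,5,6,8,10,11,12,13}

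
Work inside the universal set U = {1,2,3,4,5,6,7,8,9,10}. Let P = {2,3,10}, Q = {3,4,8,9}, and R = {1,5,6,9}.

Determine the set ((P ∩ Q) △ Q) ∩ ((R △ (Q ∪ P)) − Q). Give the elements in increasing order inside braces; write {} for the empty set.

{}

P ∩ Q = {3}
(P ∩ Q) △ Q = {4,8,9}
Q ∪ P = {2,3,4,8,9,10}
R △ (Q ∪ P) = {1,2,3,4,5,6,8,10}
(R △ (Q ∪ P)) − Q = {1,2,5,6,10}
((P ∩ Q) △ Q) ∩ ((R △ (Q ∪ P)) − Q) = {}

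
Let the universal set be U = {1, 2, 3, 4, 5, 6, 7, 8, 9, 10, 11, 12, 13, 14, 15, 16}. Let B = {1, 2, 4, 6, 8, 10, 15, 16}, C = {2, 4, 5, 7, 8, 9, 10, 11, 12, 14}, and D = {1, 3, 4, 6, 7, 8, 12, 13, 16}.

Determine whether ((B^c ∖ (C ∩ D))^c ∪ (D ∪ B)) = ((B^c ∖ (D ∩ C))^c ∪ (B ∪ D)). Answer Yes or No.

B^c = {3, 5, 7, 9, 11, 12, 13, 14}
C ∩ D = {4, 7, 8, 12}
B^c ∖ (C ∩ D) = {3, 5, 9, 11, 13, 14}
(B^c ∖ (C ∩ D))^c = {1, 2, 4, 6, 7, 8, 10, 12, 15, 16}
D ∪ B = {1, 2, 3, 4, 6, 7, 8, 10, 12, 13, 15, 16}
(B^c ∖ (C ∩ D))^c ∪ (D ∪ B) = {1, 2, 3, 4, 6, 7, 8, 10, 12, 13, 15, 16}
D ∩ C = {4, 7, 8, 12}
B^c ∖ (D ∩ C) = {3, 5, 9, 11, 13, 14}
(B^c ∖ (D ∩ C))^c = {1, 2, 4, 6, 7, 8, 10, 12, 15, 16}
B ∪ D = {1, 2, 3, 4, 6, 7, 8, 10, 12, 13, 15, 16}
(B^c ∖ (D ∩ C))^c ∪ (B ∪ D) = {1, 2, 3, 4, 6, 7, 8, 10, 12, 13, 15, 16}
Both equal {1, 2, 3, 4, 6, 7, 8, 10, 12, 13, 15, 16}, so (B^c ∖ (C ∩ D))^c ∪ (D ∪ B) = (B^c ∖ (D ∩ C))^c ∪ (B ∪ D).

Yes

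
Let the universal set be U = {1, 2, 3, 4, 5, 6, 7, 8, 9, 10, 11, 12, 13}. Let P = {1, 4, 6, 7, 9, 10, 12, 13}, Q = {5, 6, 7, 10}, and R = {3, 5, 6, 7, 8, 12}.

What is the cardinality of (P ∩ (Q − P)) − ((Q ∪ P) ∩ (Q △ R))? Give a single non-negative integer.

0

Q − P = {5}
P ∩ (Q − P) = {}
Q ∪ P = {1, 4, 5, 6, 7, 9, 10, 12, 13}
Q △ R = {3, 8, 10, 12}
(Q ∪ P) ∩ (Q △ R) = {10, 12}
(P ∩ (Q − P)) − ((Q ∪ P) ∩ (Q △ R)) = {}
|(P ∩ (Q − P)) − ((Q ∪ P) ∩ (Q △ R))| = 0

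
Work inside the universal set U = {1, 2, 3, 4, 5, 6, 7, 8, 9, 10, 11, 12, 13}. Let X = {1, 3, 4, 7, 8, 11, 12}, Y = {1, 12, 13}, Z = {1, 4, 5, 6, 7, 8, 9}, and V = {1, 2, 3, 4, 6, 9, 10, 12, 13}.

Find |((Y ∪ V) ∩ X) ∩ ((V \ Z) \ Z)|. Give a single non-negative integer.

2

Y ∪ V = {1, 2, 3, 4, 6, 9, 10, 12, 13}
(Y ∪ V) ∩ X = {1, 3, 4, 12}
V \ Z = {2, 3, 10, 12, 13}
(V \ Z) \ Z = {2, 3, 10, 12, 13}
((Y ∪ V) ∩ X) ∩ ((V \ Z) \ Z) = {3, 12}
|((Y ∪ V) ∩ X) ∩ ((V \ Z) \ Z)| = 2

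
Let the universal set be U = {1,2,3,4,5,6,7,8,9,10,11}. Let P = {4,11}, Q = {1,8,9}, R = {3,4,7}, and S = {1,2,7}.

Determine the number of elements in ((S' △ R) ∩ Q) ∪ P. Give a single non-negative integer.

S' = {3,4,5,6,8,9,10,11}
S' △ R = {5,6,7,8,9,10,11}
(S' △ R) ∩ Q = {8,9}
((S' △ R) ∩ Q) ∪ P = {4,8,9,11}
|((S' △ R) ∩ Q) ∪ P| = 4

4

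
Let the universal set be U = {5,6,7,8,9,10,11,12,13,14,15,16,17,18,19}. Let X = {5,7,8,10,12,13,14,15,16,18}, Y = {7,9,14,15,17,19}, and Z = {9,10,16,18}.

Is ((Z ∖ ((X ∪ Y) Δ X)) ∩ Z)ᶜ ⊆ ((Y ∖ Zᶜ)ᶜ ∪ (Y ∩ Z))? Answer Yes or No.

Yes

X ∪ Y = {5,7,8,9,10,12,13,14,15,16,17,18,19}
(X ∪ Y) Δ X = {9,17,19}
Z ∖ ((X ∪ Y) Δ X) = {10,16,18}
(Z ∖ ((X ∪ Y) Δ X)) ∩ Z = {10,16,18}
((Z ∖ ((X ∪ Y) Δ X)) ∩ Z)ᶜ = {5,6,7,8,9,11,12,13,14,15,17,19}
Zᶜ = {5,6,7,8,11,12,13,14,15,17,19}
Y ∖ Zᶜ = {9}
(Y ∖ Zᶜ)ᶜ = {5,6,7,8,10,11,12,13,14,15,16,17,18,19}
Y ∩ Z = {9}
(Y ∖ Zᶜ)ᶜ ∪ (Y ∩ Z) = {5,6,7,8,9,10,11,12,13,14,15,16,17,18,19}
Every element of {5,6,7,8,9,11,12,13,14,15,17,19} is in {5,6,7,8,9,10,11,12,13,14,15,16,17,18,19}, so ((Z ∖ ((X ∪ Y) Δ X)) ∩ Z)ᶜ ⊆ (Y ∖ Zᶜ)ᶜ ∪ (Y ∩ Z).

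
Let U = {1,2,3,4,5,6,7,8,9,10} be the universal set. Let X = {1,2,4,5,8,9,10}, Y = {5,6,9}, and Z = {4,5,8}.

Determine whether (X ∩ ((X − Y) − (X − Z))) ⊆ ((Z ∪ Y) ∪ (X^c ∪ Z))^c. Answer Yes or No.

X − Y = {1,2,4,8,10}
X − Z = {1,2,9,10}
(X − Y) − (X − Z) = {4,8}
X ∩ ((X − Y) − (X − Z)) = {4,8}
Z ∪ Y = {4,5,6,8,9}
X^c = {3,6,7}
X^c ∪ Z = {3,4,5,6,7,8}
(Z ∪ Y) ∪ (X^c ∪ Z) = {3,4,5,6,7,8,9}
((Z ∪ Y) ∪ (X^c ∪ Z))^c = {1,2,10}
4 ∈ X ∩ ((X − Y) − (X − Z)) but 4 ∉ ((Z ∪ Y) ∪ (X^c ∪ Z))^c, so the inclusion fails.

No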